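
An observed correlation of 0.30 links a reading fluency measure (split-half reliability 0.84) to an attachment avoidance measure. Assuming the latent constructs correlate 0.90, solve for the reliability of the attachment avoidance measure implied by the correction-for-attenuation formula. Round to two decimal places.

0.13

r_true = r_obs / √(r_xx · r_yy) ⇒ 0.90 = 0.30 / √(0.84 · r_yy).
√(0.84 · r_yy) = 0.30 / 0.90 = 0.3333; 0.84 · r_yy = 0.1111; r_yy = 0.1111 / 0.84 ≈ 0.13.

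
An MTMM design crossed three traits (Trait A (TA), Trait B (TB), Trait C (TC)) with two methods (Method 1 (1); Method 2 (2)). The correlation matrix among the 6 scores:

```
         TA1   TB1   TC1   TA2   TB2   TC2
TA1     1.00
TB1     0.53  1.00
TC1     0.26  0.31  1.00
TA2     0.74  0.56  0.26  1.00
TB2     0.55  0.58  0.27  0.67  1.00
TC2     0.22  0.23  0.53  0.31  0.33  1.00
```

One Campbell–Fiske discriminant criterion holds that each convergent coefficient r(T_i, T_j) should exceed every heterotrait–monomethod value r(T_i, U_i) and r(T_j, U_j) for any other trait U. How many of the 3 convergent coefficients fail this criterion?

Each convergent coefficient versus the relevant comparison correlations:
TA (methods 1·2): 0.74 vs {0.53, 0.67, 0.26, 0.31} → pass.
TB (methods 1·2): 0.58 vs {0.53, 0.67, 0.31, 0.33} → fail.
TC (methods 1·2): 0.53 vs {0.26, 0.31, 0.31, 0.33} → pass.
1 of 3 fail.

1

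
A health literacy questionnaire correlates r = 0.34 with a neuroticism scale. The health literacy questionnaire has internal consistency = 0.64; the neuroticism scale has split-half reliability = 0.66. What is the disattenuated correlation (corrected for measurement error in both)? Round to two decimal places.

0.52

r_true = r_obs / √(r_xx · r_yy) = 0.34 / √(0.64 × 0.66) = 0.34 / √0.4224 = 0.34 / 0.6499 ≈ 0.52.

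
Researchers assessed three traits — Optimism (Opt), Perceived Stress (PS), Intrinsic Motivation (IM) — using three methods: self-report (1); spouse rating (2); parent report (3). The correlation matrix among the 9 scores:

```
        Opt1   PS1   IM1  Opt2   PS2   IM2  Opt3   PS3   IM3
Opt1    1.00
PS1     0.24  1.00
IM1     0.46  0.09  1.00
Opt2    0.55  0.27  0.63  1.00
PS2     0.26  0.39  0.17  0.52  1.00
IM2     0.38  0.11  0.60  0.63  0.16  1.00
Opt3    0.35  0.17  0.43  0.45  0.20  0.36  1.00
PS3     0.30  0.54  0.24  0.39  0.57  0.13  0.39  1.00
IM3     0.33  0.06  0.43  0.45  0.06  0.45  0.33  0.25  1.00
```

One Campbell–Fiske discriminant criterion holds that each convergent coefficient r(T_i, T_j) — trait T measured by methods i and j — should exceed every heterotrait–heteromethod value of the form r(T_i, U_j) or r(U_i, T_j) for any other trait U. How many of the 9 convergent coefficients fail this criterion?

Each convergent coefficient versus the relevant comparison correlations:
Opt (methods 1·2): 0.55 vs {0.26, 0.27, 0.38, 0.63} → fail.
Opt (methods 1·3): 0.35 vs {0.30, 0.17, 0.33, 0.43} → fail.
Opt (methods 2·3): 0.45 vs {0.39, 0.20, 0.45, 0.36} → fail.
PS (methods 1·2): 0.39 vs {0.27, 0.26, 0.11, 0.17} → pass.
PS (methods 1·3): 0.54 vs {0.17, 0.30, 0.06, 0.24} → pass.
PS (methods 2·3): 0.57 vs {0.20, 0.39, 0.06, 0.13} → pass.
IM (methods 1·2): 0.60 vs {0.63, 0.38, 0.17, 0.11} → fail.
IM (methods 1·3): 0.43 vs {0.43, 0.33, 0.24, 0.06} → fail.
IM (methods 2·3): 0.45 vs {0.36, 0.45, 0.13, 0.06} → fail.
6 of 9 fail.

6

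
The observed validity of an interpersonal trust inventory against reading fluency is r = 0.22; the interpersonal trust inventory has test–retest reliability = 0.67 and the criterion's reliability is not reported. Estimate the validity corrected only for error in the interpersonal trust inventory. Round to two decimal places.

0.27

Single correction: r_c = r_obs / √r_xx = 0.22 / √0.67 = 0.22 / 0.8185 ≈ 0.27.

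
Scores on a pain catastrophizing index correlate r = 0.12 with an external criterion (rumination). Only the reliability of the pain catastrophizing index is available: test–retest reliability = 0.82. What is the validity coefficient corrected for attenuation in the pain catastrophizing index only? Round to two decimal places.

0.13

Single correction: r_c = r_obs / √r_xx = 0.12 / √0.82 = 0.12 / 0.9055 ≈ 0.13.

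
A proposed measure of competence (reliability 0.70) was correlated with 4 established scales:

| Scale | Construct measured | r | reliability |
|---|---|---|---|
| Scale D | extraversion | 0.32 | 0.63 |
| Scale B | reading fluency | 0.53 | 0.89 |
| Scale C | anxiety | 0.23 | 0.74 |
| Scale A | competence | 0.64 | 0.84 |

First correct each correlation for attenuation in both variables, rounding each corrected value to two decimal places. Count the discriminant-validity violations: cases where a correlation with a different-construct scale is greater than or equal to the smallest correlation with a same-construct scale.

0

Disattenuated r (r / √(r_scale · r_new)):
  Scale D (disc): 0.32 / √(0.63·0.70) = 0.48
  Scale B (disc): 0.53 / √(0.89·0.70) = 0.67
  Scale C (disc): 0.23 / √(0.74·0.70) = 0.32
  Scale A (conv): 0.64 / √(0.84·0.70) = 0.83
Smallest convergent = 0.83. Discriminant values: 0.48, 0.67, 0.32; count ≥ 0.83 → 0.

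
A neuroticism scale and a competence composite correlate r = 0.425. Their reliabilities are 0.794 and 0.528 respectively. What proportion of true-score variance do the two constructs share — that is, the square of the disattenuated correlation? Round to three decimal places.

0.431

Disattenuated r = 0.425 / √(0.794 × 0.528) = 0.425 / 0.6475 = 0.6564.
Shared true-score variance = 0.6564² = 0.4309 ≈ 0.431.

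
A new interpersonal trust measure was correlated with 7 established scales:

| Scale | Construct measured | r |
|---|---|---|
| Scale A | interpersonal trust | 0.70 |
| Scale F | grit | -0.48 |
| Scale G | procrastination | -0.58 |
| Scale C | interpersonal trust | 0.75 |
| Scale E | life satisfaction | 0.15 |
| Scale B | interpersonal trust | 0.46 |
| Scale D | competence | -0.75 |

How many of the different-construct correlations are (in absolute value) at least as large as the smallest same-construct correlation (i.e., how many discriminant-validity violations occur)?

3

Convergent (same construct = interpersonal trust): Scale A, Scale C, Scale B.
Smallest convergent = 0.46. Discriminant |r|: 0.48, 0.58, 0.15, 0.75; count ≥ 0.46 → 3.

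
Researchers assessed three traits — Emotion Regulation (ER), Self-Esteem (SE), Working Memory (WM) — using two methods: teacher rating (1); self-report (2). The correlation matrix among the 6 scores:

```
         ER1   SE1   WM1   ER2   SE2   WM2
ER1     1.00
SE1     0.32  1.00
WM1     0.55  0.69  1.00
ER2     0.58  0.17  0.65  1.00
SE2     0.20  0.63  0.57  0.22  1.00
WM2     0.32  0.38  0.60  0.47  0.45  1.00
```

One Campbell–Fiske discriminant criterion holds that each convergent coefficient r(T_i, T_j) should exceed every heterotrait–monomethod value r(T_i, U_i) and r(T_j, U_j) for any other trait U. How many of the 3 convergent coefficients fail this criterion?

Checking each validity diagonal entry against its comparison values:
ER (methods 1·2): 0.58 vs {0.32, 0.22, 0.55, 0.47} → pass.
SE (methods 1·2): 0.63 vs {0.32, 0.22, 0.69, 0.45} → fail.
WM (methods 1·2): 0.60 vs {0.55, 0.47, 0.69, 0.45} → fail.
2 of 3 fail.

2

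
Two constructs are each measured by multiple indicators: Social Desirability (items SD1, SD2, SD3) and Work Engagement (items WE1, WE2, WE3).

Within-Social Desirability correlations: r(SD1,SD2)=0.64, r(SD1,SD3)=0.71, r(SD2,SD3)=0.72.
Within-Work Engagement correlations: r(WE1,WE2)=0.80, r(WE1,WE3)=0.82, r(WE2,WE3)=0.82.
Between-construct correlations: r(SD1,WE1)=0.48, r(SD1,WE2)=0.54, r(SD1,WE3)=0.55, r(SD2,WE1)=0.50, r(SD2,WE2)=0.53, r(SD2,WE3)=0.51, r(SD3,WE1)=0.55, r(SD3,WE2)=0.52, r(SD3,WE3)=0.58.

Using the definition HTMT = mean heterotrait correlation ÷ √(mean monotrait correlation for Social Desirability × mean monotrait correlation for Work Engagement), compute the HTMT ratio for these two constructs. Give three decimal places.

Mean between = 4.76/9 = 0.5289.
Mean within-SD = 2.07/3 = 0.6900; mean within-WE = 2.44/3 = 0.8133.
Geometric mean = √(0.6900 × 0.8133) = 0.7491.
HTMT = 0.5289 / 0.7491 = 0.706.

0.706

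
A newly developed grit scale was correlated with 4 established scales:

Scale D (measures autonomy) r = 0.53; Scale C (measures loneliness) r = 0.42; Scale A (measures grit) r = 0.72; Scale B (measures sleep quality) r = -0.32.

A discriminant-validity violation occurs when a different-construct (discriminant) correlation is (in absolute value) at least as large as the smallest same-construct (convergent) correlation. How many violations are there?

0

Convergent (same construct = grit): Scale A.
Smallest convergent = 0.72. Discriminant |r|: 0.53, 0.42, 0.32; count ≥ 0.72 → 0.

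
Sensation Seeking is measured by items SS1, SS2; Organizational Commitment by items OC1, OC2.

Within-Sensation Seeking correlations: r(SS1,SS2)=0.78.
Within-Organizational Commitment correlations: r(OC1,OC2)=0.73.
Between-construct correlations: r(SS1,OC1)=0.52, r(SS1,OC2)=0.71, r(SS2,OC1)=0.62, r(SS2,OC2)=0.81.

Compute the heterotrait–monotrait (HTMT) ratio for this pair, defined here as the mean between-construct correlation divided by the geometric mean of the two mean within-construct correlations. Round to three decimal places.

0.881

Mean between = 2.66/4 = 0.6650.
Mean within-SS = 0.78/1 = 0.7800; mean within-OC = 0.73/1 = 0.7300.
Geometric mean = √(0.7800 × 0.7300) = 0.7546.
HTMT = 0.6650 / 0.7546 = 0.881.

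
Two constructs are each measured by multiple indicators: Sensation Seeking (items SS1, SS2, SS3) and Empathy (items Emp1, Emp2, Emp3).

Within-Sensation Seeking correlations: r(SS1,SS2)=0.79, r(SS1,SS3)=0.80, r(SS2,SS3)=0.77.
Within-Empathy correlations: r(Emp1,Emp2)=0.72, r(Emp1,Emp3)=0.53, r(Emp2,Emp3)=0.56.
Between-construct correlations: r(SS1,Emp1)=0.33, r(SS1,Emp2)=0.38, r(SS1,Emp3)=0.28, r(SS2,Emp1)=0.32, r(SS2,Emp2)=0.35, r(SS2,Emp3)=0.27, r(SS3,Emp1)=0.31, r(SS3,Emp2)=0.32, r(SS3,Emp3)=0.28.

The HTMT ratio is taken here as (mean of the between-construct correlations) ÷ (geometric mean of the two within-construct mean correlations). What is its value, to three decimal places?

0.458

Between-construct mean = 2.84/9 = 0.3156.
Mean within-SS = 2.36/3 = 0.7867; mean within-Emp = 1.81/3 = 0.6033.
Geometric mean = √(0.7867 × 0.6033) = 0.6889.
HTMT = 0.3156 / 0.6889 = 0.458.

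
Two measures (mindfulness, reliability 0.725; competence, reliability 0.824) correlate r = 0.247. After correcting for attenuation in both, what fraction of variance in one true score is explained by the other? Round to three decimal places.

Disattenuated r = 0.247 / √(0.725 × 0.824) = 0.247 / 0.7729 = 0.3196.
Shared true-score variance = 0.3196² = 0.1021 ≈ 0.102.

0.102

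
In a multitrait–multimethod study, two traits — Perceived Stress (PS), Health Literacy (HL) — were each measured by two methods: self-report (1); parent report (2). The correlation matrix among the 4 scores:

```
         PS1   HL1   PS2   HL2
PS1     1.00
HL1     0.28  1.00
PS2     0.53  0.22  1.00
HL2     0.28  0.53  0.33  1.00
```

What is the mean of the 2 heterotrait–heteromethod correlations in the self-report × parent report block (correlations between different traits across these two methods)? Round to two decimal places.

HTHM values (method 1 × method 2): 0.28, 0.22; mean = 0.50/2 = 0.25.

0.25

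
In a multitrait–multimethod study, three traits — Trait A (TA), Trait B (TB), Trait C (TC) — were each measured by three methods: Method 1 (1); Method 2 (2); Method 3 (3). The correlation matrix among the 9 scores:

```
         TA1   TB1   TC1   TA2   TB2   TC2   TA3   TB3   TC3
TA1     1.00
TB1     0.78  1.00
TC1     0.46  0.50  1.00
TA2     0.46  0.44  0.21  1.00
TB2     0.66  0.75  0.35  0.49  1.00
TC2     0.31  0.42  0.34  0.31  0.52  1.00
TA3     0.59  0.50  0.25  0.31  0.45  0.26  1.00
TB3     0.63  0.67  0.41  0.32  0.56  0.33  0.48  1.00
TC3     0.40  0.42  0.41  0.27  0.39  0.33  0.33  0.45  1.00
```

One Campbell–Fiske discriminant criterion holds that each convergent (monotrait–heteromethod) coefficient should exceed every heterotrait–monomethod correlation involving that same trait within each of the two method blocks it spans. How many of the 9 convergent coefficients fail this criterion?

8

Each convergent coefficient versus the relevant comparison correlations:
TA (methods 1·2): 0.46 vs {0.78, 0.49, 0.46, 0.31} → fail.
TA (methods 1·3): 0.59 vs {0.78, 0.48, 0.46, 0.33} → fail.
TA (methods 2·3): 0.31 vs {0.49, 0.48, 0.31, 0.33} → fail.
TB (methods 1·2): 0.75 vs {0.78, 0.49, 0.50, 0.52} → fail.
TB (methods 1·3): 0.67 vs {0.78, 0.48, 0.50, 0.45} → fail.
TB (methods 2·3): 0.56 vs {0.49, 0.48, 0.52, 0.45} → pass.
TC (methods 1·2): 0.34 vs {0.46, 0.31, 0.50, 0.52} → fail.
TC (methods 1·3): 0.41 vs {0.46, 0.33, 0.50, 0.45} → fail.
TC (methods 2·3): 0.33 vs {0.31, 0.33, 0.52, 0.45} → fail.
8 of 9 fail.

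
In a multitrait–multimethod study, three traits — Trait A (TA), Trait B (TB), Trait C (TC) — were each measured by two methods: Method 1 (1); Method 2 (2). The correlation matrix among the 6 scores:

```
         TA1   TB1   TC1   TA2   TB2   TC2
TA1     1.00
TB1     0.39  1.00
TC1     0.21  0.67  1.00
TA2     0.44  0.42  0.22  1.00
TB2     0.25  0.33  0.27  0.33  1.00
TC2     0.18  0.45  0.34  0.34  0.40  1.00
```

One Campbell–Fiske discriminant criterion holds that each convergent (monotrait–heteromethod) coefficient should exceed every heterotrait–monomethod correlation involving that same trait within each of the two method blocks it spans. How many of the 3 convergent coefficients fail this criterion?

2

Each convergent coefficient versus the relevant comparison correlations:
TA (methods 1·2): 0.44 vs {0.39, 0.33, 0.21, 0.34} → pass.
TB (methods 1·2): 0.33 vs {0.39, 0.33, 0.67, 0.40} → fail.
TC (methods 1·2): 0.34 vs {0.21, 0.34, 0.67, 0.40} → fail.
2 of 3 fail.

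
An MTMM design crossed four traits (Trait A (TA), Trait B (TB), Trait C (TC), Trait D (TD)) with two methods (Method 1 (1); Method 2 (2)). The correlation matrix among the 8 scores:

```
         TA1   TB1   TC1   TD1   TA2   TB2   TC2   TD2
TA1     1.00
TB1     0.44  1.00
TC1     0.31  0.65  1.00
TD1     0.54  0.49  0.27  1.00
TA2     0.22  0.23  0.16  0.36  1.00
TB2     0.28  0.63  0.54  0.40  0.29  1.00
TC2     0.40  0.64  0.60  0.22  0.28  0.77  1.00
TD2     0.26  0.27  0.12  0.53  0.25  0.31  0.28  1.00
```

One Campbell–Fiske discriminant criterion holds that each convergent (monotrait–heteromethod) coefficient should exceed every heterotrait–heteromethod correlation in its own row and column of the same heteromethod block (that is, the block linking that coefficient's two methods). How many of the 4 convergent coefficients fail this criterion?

3

Convergent coefficients and their comparison sets:
TA (methods 1·2): 0.22 vs {0.28, 0.23, 0.40, 0.16, 0.26, 0.36} → fail.
TB (methods 1·2): 0.63 vs {0.23, 0.28, 0.64, 0.54, 0.27, 0.40} → fail.
TC (methods 1·2): 0.60 vs {0.16, 0.40, 0.54, 0.64, 0.12, 0.22} → fail.
TD (methods 1·2): 0.53 vs {0.36, 0.26, 0.40, 0.27, 0.22, 0.12} → pass.
3 of 4 fail.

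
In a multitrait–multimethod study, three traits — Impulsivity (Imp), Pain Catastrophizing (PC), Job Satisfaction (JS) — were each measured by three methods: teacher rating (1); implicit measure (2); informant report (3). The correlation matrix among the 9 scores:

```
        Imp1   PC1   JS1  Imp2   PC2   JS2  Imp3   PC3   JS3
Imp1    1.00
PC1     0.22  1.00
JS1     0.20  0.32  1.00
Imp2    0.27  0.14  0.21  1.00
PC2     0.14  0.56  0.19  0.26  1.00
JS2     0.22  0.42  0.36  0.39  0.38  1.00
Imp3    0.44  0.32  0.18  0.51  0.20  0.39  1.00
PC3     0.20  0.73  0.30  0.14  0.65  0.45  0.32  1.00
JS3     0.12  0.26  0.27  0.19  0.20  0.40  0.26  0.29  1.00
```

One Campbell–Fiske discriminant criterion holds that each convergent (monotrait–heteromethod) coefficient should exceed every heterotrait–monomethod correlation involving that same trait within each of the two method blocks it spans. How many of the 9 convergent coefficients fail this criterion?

Convergent coefficients and their comparison sets:
Imp (methods 1·2): 0.27 vs {0.22, 0.26, 0.20, 0.39} → fail.
Imp (methods 1·3): 0.44 vs {0.22, 0.32, 0.20, 0.26} → pass.
Imp (methods 2·3): 0.51 vs {0.26, 0.32, 0.39, 0.26} → pass.
PC (methods 1·2): 0.56 vs {0.22, 0.26, 0.32, 0.38} → pass.
PC (methods 1·3): 0.73 vs {0.22, 0.32, 0.32, 0.29} → pass.
PC (methods 2·3): 0.65 vs {0.26, 0.32, 0.38, 0.29} → pass.
JS (methods 1·2): 0.36 vs {0.20, 0.39, 0.32, 0.38} → fail.
JS (methods 1·3): 0.27 vs {0.20, 0.26, 0.32, 0.29} → fail.
JS (methods 2·3): 0.40 vs {0.39, 0.26, 0.38, 0.29} → pass.
3 of 9 fail.

3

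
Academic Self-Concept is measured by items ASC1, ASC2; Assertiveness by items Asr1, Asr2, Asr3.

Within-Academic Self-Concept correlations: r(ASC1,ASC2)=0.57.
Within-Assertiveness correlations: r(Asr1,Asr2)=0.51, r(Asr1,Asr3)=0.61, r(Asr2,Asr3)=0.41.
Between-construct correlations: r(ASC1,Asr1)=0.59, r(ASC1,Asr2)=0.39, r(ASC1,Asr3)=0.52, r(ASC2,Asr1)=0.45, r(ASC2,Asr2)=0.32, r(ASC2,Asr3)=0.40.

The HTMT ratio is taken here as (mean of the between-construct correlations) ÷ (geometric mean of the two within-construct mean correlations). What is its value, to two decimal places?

Between-construct mean = 2.67/6 = 0.4450.
Mean within-ASC = 0.57/1 = 0.5700; mean within-Asr = 1.53/3 = 0.5100.
Geometric mean = √(0.5700 × 0.5100) = 0.5392.
HTMT = 0.4450 / 0.5392 = 0.83.

0.83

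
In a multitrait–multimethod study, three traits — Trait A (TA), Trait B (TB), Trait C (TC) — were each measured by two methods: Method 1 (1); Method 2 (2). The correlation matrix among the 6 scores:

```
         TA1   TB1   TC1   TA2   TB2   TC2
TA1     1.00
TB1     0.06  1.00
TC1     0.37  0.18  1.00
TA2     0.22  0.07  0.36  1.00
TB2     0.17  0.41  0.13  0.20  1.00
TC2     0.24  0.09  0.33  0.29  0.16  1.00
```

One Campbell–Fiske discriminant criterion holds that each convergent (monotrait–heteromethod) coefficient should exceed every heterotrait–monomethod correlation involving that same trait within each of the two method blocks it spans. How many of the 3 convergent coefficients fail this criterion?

2

Checking each validity diagonal entry against its comparison values:
TA (methods 1·2): 0.22 vs {0.06, 0.20, 0.37, 0.29} → fail.
TB (methods 1·2): 0.41 vs {0.06, 0.20, 0.18, 0.16} → pass.
TC (methods 1·2): 0.33 vs {0.37, 0.29, 0.18, 0.16} → fail.
2 of 3 fail.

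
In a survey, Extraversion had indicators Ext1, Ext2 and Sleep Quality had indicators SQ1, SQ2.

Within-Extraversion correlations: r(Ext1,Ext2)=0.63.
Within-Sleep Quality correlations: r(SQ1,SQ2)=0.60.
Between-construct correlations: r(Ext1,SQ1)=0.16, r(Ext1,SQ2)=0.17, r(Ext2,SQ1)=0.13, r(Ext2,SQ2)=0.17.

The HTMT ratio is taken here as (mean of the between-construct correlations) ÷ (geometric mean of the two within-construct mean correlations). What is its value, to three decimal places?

Mean heterotrait r = 0.63/4 = 0.1575.
Mean within-Ext = 0.63/1 = 0.6300; mean within-SQ = 0.60/1 = 0.6000.
Geometric mean = √(0.6300 × 0.6000) = 0.6148.
HTMT = 0.1575 / 0.6148 = 0.256.

0.256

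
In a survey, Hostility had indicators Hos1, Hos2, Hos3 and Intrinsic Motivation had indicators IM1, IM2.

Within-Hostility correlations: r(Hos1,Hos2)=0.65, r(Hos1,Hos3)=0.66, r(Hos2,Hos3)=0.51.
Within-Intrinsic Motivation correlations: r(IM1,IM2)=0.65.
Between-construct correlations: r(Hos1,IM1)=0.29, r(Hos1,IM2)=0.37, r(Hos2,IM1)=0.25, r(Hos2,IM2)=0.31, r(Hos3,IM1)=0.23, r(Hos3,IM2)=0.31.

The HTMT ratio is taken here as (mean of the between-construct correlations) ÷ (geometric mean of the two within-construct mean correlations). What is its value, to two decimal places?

0.47

Mean heterotrait r = 1.76/6 = 0.2933.
Mean within-Hos = 1.82/3 = 0.6067; mean within-IM = 0.65/1 = 0.6500.
Geometric mean = √(0.6067 × 0.6500) = 0.6280.
HTMT = 0.2933 / 0.6280 = 0.47.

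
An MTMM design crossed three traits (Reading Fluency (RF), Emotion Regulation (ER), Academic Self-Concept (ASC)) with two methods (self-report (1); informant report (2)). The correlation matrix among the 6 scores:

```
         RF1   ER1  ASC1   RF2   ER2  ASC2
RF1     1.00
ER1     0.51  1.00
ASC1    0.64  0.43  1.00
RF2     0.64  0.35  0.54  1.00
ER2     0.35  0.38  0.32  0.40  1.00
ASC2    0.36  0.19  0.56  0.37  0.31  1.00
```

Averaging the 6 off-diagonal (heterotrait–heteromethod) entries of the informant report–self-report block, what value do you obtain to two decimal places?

0.35

HTHM values (method 2 × method 1): 0.35, 0.54, 0.35, 0.32, 0.36, 0.19; mean = 2.11/6 = 0.35.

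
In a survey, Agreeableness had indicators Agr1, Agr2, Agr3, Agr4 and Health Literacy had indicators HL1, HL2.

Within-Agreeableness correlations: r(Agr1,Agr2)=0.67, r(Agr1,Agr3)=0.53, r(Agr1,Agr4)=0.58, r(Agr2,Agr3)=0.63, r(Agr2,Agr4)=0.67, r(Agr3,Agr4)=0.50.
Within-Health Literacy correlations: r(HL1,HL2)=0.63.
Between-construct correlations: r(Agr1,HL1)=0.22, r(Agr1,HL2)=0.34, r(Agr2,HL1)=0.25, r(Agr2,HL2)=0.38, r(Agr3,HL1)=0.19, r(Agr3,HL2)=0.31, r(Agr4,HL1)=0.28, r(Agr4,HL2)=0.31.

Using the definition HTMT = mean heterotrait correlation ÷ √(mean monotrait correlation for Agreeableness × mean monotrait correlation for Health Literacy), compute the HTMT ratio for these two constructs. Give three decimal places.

0.465

Between-construct mean = 2.28/8 = 0.2850.
Mean within-Agr = 3.58/6 = 0.5967; mean within-HL = 0.63/1 = 0.6300.
Geometric mean = √(0.5967 × 0.6300) = 0.6131.
HTMT = 0.2850 / 0.6131 = 0.465.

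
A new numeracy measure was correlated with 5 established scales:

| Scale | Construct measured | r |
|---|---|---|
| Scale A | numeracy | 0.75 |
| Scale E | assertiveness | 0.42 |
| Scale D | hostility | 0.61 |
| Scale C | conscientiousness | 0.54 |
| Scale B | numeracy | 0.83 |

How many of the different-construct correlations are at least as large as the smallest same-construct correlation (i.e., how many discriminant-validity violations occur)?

0

Convergent (same construct = numeracy): Scale A, Scale B.
Smallest convergent = 0.75. Discriminant values: 0.42, 0.61, 0.54; count ≥ 0.75 → 0.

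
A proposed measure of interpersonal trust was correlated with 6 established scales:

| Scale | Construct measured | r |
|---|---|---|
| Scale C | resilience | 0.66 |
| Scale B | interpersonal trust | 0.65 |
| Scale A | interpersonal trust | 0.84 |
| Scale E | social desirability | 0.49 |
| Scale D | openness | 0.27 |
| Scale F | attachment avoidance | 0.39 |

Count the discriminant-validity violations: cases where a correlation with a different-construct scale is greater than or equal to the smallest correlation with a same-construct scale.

1

Convergent (same construct = interpersonal trust): Scale B, Scale A.
Smallest convergent = 0.65. Discriminant values: 0.66, 0.49, 0.27, 0.39; count ≥ 0.65 → 1.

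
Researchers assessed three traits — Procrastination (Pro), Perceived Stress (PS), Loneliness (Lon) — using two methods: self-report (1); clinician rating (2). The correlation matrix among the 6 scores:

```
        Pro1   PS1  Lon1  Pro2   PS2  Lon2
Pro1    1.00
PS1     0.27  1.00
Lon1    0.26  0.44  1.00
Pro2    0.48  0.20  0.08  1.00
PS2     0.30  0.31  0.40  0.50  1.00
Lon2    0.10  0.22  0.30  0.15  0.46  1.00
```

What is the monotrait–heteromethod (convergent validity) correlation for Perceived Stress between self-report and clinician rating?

Same trait (PS), different methods: r(PS1, PS2) = 0.31.

0.31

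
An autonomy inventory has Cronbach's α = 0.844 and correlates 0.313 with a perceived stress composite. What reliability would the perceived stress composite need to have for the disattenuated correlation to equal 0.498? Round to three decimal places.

r_true = r_obs / √(r_xx · r_yy) ⇒ 0.498 = 0.313 / √(0.844 · r_yy).
√(0.844 · r_yy) = 0.313 / 0.498 = 0.6285; 0.844 · r_yy = 0.3950; r_yy = 0.3950 / 0.844 ≈ 0.468.

0.468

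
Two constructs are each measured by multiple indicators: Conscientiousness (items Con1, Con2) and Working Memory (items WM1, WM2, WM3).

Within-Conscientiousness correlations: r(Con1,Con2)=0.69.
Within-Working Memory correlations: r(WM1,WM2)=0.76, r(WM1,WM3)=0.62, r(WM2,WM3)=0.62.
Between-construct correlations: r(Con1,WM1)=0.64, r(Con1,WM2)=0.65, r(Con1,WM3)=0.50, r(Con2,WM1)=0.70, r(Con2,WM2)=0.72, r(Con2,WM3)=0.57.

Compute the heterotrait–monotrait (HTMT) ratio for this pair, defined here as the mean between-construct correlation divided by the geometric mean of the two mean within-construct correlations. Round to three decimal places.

Mean heterotrait r = 3.78/6 = 0.6300.
Mean within-Con = 0.69/1 = 0.6900; mean within-WM = 2.00/3 = 0.6667.
Geometric mean = √(0.6900 × 0.6667) = 0.6782.
HTMT = 0.6300 / 0.6782 = 0.929.

0.929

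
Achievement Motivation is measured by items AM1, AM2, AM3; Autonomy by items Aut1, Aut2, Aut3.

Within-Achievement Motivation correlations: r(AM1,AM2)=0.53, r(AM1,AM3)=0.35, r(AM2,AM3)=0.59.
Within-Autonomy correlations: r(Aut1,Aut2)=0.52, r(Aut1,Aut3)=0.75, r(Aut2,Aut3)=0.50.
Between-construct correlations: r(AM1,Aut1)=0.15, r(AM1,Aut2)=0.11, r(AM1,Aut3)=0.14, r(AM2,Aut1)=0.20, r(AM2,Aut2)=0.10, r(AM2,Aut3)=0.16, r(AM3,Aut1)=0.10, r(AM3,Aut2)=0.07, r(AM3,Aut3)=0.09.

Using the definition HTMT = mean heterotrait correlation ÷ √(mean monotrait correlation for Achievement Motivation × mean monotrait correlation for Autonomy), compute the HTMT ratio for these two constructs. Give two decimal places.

0.23

Between-construct mean = 1.12/9 = 0.1244.
Mean within-AM = 1.47/3 = 0.4900; mean within-Aut = 1.77/3 = 0.5900.
Geometric mean = √(0.4900 × 0.5900) = 0.5377.
HTMT = 0.1244 / 0.5377 = 0.23.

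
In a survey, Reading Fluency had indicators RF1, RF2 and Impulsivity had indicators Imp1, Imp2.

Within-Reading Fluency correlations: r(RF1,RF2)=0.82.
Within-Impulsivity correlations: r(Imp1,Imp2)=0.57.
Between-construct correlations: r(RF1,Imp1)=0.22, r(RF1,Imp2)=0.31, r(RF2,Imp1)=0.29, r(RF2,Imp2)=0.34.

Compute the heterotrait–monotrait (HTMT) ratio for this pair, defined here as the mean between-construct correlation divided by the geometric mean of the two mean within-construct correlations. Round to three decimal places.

Mean heterotrait r = 1.16/4 = 0.2900.
Mean within-RF = 0.82/1 = 0.8200; mean within-Imp = 0.57/1 = 0.5700.
Geometric mean = √(0.8200 × 0.5700) = 0.6837.
HTMT = 0.2900 / 0.6837 = 0.424.

0.424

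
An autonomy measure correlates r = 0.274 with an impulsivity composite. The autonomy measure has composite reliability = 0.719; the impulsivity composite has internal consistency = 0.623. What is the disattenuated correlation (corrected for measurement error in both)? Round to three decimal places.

r_true = r_obs / √(r_xx · r_yy) = 0.274 / √(0.719 × 0.623) = 0.274 / √0.447937 = 0.274 / 0.6693 ≈ 0.409.

0.409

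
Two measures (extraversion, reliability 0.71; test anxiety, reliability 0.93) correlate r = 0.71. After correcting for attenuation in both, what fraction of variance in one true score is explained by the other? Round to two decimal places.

Disattenuated r = 0.71 / √(0.71 × 0.93) = 0.71 / 0.8126 = 0.8737.
Shared true-score variance = 0.8737² = 0.7634 ≈ 0.76.

0.76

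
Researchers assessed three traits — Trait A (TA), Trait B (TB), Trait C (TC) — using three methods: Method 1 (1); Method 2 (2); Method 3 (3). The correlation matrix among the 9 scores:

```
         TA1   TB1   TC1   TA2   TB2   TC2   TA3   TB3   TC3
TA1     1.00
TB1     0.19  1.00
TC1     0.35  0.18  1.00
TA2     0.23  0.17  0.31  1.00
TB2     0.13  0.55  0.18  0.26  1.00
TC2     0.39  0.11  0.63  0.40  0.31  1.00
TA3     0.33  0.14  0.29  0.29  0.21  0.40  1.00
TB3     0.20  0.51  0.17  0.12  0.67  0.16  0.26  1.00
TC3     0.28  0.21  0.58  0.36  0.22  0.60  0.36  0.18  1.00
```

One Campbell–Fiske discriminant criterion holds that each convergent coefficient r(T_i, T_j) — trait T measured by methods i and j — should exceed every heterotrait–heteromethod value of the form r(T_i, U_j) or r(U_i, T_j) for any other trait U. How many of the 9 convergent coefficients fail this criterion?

Checking each validity diagonal entry against its comparison values:
TA (methods 1·2): 0.23 vs {0.13, 0.17, 0.39, 0.31} → fail.
TA (methods 1·3): 0.33 vs {0.20, 0.14, 0.28, 0.29} → pass.
TA (methods 2·3): 0.29 vs {0.12, 0.21, 0.36, 0.40} → fail.
TB (methods 1·2): 0.55 vs {0.17, 0.13, 0.11, 0.18} → pass.
TB (methods 1·3): 0.51 vs {0.14, 0.20, 0.21, 0.17} → pass.
TB (methods 2·3): 0.67 vs {0.21, 0.12, 0.22, 0.16} → pass.
TC (methods 1·2): 0.63 vs {0.31, 0.39, 0.18, 0.11} → pass.
TC (methods 1·3): 0.58 vs {0.29, 0.28, 0.17, 0.21} → pass.
TC (methods 2·3): 0.60 vs {0.40, 0.36, 0.16, 0.22} → pass.
2 of 9 fail.

2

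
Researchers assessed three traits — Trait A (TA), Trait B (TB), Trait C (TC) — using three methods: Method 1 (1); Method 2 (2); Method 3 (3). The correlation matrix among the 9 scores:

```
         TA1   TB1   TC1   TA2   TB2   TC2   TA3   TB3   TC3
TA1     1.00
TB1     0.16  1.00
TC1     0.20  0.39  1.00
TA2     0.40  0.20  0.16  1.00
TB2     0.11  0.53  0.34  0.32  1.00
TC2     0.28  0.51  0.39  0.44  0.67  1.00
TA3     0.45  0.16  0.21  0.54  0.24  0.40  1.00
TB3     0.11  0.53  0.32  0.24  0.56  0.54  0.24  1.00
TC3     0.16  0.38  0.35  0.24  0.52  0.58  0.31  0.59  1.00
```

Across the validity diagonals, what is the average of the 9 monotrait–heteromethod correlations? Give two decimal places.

Convergent values: 0.40, 0.45, 0.54, 0.53, 0.53, 0.56, 0.39, 0.35, 0.58; mean = 4.33/9 = 0.48.

0.48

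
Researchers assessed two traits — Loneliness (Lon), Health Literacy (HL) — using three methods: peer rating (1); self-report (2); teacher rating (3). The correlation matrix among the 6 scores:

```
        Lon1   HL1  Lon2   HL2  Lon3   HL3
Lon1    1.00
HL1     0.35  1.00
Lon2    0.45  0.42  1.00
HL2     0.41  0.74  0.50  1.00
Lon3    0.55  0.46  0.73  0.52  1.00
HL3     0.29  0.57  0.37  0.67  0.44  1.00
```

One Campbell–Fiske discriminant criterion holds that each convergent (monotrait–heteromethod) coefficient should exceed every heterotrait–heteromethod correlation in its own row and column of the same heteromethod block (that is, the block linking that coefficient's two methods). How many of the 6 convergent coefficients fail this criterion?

0

Checking each validity diagonal entry against its comparison values:
Lon (methods 1·2): 0.45 vs {0.41, 0.42} → pass.
Lon (methods 1·3): 0.55 vs {0.29, 0.46} → pass.
Lon (methods 2·3): 0.73 vs {0.37, 0.52} → pass.
HL (methods 1·2): 0.74 vs {0.42, 0.41} → pass.
HL (methods 1·3): 0.57 vs {0.46, 0.29} → pass.
HL (methods 2·3): 0.67 vs {0.52, 0.37} → pass.
0 of 6 fail.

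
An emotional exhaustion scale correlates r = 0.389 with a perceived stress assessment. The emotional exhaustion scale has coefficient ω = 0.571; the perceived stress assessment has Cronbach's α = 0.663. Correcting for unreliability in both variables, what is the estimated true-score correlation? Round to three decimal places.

0.632

r_true = r_obs / √(r_xx · r_yy) = 0.389 / √(0.571 × 0.663) = 0.389 / √0.378573 = 0.389 / 0.6153 ≈ 0.632.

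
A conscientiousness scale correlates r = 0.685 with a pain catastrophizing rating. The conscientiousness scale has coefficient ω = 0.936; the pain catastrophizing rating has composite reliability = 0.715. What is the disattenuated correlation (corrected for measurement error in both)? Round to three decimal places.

0.837

r_true = r_obs / √(r_xx · r_yy) = 0.685 / √(0.936 × 0.715) = 0.685 / √0.669240 = 0.685 / 0.8181 ≈ 0.837.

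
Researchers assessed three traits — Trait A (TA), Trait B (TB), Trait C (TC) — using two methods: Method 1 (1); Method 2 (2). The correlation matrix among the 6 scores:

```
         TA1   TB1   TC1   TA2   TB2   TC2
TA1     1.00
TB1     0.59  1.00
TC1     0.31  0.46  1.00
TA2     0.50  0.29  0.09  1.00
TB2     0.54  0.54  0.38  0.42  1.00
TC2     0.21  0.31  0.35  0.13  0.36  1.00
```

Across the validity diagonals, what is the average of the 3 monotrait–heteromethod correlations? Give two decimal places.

Convergent values: 0.50, 0.54, 0.35; mean = 1.39/3 = 0.46.

0.46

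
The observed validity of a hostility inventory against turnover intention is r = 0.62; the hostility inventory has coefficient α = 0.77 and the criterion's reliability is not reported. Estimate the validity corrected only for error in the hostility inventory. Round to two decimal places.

Single correction: r_c = r_obs / √r_xx = 0.62 / √0.77 = 0.62 / 0.8775 ≈ 0.71.

0.71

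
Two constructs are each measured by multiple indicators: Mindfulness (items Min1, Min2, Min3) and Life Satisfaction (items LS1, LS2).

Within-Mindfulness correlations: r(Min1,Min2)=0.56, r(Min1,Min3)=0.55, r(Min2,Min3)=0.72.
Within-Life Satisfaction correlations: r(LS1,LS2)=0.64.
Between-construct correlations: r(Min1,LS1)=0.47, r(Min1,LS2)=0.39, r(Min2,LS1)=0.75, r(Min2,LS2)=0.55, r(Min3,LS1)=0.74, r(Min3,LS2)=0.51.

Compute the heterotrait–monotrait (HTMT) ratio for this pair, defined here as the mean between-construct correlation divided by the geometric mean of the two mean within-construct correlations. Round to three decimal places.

Mean heterotrait r = 3.41/6 = 0.5683.
Mean within-Min = 1.83/3 = 0.6100; mean within-LS = 0.64/1 = 0.6400.
Geometric mean = √(0.6100 × 0.6400) = 0.6248.
HTMT = 0.5683 / 0.6248 = 0.910.

0.910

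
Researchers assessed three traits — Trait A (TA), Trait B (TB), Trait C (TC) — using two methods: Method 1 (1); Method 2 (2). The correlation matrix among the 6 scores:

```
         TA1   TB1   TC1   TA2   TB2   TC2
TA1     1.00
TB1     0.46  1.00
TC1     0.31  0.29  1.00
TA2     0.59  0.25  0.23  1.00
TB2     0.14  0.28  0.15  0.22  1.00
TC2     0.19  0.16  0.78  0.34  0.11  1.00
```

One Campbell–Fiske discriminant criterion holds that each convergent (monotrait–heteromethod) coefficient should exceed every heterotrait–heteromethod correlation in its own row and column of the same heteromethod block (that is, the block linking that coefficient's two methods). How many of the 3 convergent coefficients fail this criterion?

Each convergent coefficient versus the relevant comparison correlations:
TA (methods 1·2): 0.59 vs {0.14, 0.25, 0.19, 0.23} → pass.
TB (methods 1·2): 0.28 vs {0.25, 0.14, 0.16, 0.15} → pass.
TC (methods 1·2): 0.78 vs {0.23, 0.19, 0.15, 0.16} → pass.
0 of 3 fail.

0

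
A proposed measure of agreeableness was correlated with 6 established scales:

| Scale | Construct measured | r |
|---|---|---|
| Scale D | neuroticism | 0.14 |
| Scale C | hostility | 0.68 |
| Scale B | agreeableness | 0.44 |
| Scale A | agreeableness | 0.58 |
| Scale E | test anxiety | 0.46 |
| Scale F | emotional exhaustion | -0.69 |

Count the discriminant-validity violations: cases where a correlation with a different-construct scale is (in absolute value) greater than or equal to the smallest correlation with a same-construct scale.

Convergent (same construct = agreeableness): Scale B, Scale A.
Smallest convergent = 0.44. Discriminant |r|: 0.14, 0.68, 0.46, 0.69; count ≥ 0.44 → 3.

3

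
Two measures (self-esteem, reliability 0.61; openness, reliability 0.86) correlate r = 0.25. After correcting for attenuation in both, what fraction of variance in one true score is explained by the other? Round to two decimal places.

Disattenuated r = 0.25 / √(0.61 × 0.86) = 0.25 / 0.7243 = 0.3452.
Shared true-score variance = 0.3452² = 0.1192 ≈ 0.12.

0.12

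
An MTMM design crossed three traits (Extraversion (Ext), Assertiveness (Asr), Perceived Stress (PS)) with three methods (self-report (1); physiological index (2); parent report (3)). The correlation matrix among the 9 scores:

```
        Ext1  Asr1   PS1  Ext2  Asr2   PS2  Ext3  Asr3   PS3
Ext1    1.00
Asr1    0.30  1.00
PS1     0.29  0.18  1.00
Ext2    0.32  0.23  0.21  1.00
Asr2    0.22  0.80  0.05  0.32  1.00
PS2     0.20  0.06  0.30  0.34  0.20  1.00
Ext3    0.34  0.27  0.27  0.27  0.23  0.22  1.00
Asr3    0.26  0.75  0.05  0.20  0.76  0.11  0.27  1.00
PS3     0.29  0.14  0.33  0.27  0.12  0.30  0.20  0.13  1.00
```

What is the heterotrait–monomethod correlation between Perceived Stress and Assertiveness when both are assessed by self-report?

Different traits, same method: r(PS1, Asr1) = 0.18.

0.18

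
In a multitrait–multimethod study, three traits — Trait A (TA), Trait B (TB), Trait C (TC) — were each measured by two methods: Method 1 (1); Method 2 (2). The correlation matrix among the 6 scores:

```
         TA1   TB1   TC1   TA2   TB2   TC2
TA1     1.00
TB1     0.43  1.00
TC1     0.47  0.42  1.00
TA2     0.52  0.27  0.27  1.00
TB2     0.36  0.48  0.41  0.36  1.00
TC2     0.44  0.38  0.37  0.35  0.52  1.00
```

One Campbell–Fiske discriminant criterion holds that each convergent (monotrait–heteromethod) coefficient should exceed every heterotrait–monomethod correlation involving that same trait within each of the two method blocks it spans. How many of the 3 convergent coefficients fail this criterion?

2

Each convergent coefficient versus the relevant comparison correlations:
TA (methods 1·2): 0.52 vs {0.43, 0.36, 0.47, 0.35} → pass.
TB (methods 1·2): 0.48 vs {0.43, 0.36, 0.42, 0.52} → fail.
TC (methods 1·2): 0.37 vs {0.47, 0.35, 0.42, 0.52} → fail.
2 of 3 fail.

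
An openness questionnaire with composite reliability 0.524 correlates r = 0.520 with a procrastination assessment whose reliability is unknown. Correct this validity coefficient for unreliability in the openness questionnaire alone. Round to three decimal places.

0.718

Single correction: r_c = r_obs / √r_xx = 0.520 / √0.524 = 0.520 / 0.7239 ≈ 0.718.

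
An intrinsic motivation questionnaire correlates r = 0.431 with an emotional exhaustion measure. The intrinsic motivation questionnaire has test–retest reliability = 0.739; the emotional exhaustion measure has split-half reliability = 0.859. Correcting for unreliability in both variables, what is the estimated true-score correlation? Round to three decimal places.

r_true = r_obs / √(r_xx · r_yy) = 0.431 / √(0.739 × 0.859) = 0.431 / √0.634801 = 0.431 / 0.7967 ≈ 0.541.

0.541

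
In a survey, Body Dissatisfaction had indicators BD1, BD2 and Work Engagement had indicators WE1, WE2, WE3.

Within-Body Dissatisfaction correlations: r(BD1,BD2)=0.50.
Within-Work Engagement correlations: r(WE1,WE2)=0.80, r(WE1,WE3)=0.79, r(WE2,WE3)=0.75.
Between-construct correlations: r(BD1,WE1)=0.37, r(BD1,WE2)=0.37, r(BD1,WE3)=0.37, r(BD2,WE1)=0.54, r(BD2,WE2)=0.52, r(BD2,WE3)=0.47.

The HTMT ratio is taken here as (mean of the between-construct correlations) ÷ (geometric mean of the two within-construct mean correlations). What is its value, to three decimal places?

0.705

Between-construct mean = 2.64/6 = 0.4400.
Mean within-BD = 0.50/1 = 0.5000; mean within-WE = 2.34/3 = 0.7800.
Geometric mean = √(0.5000 × 0.7800) = 0.6245.
HTMT = 0.4400 / 0.6245 = 0.705.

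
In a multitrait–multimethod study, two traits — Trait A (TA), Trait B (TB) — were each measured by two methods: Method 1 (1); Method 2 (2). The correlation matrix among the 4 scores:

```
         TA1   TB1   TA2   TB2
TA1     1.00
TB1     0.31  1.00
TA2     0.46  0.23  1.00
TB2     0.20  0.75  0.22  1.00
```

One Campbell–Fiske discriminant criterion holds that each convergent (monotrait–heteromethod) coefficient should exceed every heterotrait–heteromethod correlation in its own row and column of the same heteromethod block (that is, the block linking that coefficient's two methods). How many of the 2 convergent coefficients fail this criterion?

Checking each validity diagonal entry against its comparison values:
TA (methods 1·2): 0.46 vs {0.20, 0.23} → pass.
TB (methods 1·2): 0.75 vs {0.23, 0.20} → pass.
0 of 2 fail.

0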